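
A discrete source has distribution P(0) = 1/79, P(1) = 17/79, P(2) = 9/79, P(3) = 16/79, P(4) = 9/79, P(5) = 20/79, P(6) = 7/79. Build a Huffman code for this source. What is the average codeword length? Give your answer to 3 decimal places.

Repeatedly combine the two least-probable nodes; the expected code length is the sum of the merged weights.
merge 1/79 + 7/79 → 8/79
merge 8/79 + 9/79 → 17/79
merge 9/79 + 16/79 → 25/79
merge 17/79 + 17/79 → 34/79
merge 20/79 + 25/79 → 45/79
merge 34/79 + 45/79 → 1
L = 8/79 + 17/79 + 25/79 + 34/79 + 45/79 + 1 = 208/79 ≈ 2.633 bits/symbol.

2.633 bits/symbol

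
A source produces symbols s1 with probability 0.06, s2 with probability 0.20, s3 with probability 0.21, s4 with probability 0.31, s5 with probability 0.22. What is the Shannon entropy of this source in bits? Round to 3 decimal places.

H = −Σ pᵢ log₂ pᵢ.
−0.06·log₂(0.06) = 0.2435
−0.20·log₂(0.20) = 0.4644
−0.21·log₂(0.21) = 0.4728
−0.31·log₂(0.31) = 0.5238
−0.22·log₂(0.22) = 0.4806
Sum ≈ 2.1851 → 2.185 bits.

2.185 bits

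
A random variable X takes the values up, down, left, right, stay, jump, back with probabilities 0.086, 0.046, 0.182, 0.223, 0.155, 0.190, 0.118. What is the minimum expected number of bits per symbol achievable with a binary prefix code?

2.719 bits/symbol

Repeatedly combine the two least-probable nodes; the expected code length is the sum of the merged weights.
merge 23/500 + 43/500 → 33/250
merge 59/500 + 33/250 → 1/4
merge 31/200 + 91/500 → 337/1000
merge 19/100 + 223/1000 → 413/1000
merge 1/4 + 337/1000 → 587/1000
merge 413/1000 + 587/1000 → 1
L = 33/250 + 1/4 + 337/1000 + 413/1000 + 587/1000 + 1 = 2719/1000 = 2.719 bits/symbol.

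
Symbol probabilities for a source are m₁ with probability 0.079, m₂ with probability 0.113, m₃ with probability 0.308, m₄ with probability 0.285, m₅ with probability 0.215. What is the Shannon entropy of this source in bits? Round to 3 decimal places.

2.161 bits

H = −Σ pᵢ log₂ pᵢ.
−0.079·log₂(0.079) = 0.2893
−0.113·log₂(0.113) = 0.3555
−0.308·log₂(0.308) = 0.5233
−0.285·log₂(0.285) = 0.5161
−0.215·log₂(0.215) = 0.4768
Sum ≈ 2.1610 → 2.161 bits.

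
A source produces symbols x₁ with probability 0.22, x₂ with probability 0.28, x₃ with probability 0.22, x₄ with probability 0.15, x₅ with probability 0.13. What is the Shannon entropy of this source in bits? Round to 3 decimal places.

2.269 bits

H = −Σ pᵢ log₂ pᵢ.
−0.22·log₂(0.22) = 0.4806
−0.28·log₂(0.28) = 0.5142
−0.22·log₂(0.22) = 0.4806
−0.15·log₂(0.15) = 0.4105
−0.13·log₂(0.13) = 0.3826
Sum ≈ 2.2686 → 2.269 bits.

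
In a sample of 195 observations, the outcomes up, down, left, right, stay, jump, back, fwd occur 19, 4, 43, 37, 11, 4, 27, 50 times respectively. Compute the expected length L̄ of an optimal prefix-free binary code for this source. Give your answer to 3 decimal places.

Probabilities are the counts divided by 195.
Repeatedly combine the two least-probable nodes; the expected code length is the sum of the merged weights.
merge 4/195 + 4/195 → 8/195
merge 8/195 + 11/195 → 19/195
merge 19/195 + 19/195 → 38/195
merge 9/65 + 37/195 → 64/195
merge 38/195 + 43/195 → 27/65
merge 10/39 + 64/195 → 38/65
merge 27/65 + 38/65 → 1
L = 8/195 + 19/195 + 38/195 + 64/195 + 27/65 + 38/65 + 1 = 173/65 ≈ 2.662 bits/symbol.

2.662 bits/symbol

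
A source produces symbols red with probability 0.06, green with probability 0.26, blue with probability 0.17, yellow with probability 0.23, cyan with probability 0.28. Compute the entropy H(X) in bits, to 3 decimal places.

H = −Σ pᵢ log₂ pᵢ.
−0.06·log₂(0.06) = 0.2435
−0.26·log₂(0.26) = 0.5053
−0.17·log₂(0.17) = 0.4346
−0.23·log₂(0.23) = 0.4877
−0.28·log₂(0.28) = 0.5142
Sum ≈ 2.1853 → 2.185 bits.

2.185 bits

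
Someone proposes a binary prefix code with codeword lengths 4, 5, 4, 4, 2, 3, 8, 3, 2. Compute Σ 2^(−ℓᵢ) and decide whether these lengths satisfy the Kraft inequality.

0.97265625; yes

With common denominator 2^8 = 256: Σ 2^(−ℓᵢ) = 16/256 + 8/256 + 16/256 + 16/256 + 64/256 + 32/256 + 1/256 + 32/256 + 64/256 = 249/256 = 0.97265625.
Kraft's inequality requires Σ ≤ 1; here Σ = 0.97265625 ≤ 1, so such a prefix code exists.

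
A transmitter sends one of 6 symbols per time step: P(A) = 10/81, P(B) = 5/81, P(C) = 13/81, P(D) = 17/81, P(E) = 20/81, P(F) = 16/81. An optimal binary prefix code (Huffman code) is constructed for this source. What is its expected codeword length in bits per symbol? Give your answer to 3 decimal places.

Repeatedly combine the two least-probable nodes; the expected code length is the sum of the merged weights.
merge 5/81 + 10/81 → 5/27
merge 13/81 + 5/27 → 28/81
merge 16/81 + 17/81 → 11/27
merge 20/81 + 28/81 → 16/27
merge 11/27 + 16/27 → 1
L = 5/27 + 28/81 + 11/27 + 16/27 + 1 = 205/81 ≈ 2.531 bits/symbol.

2.531 bits/symbol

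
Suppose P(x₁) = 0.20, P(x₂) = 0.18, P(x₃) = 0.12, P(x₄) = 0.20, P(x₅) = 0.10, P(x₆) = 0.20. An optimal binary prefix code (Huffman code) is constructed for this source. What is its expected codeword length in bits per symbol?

2.6 bits/symbol

Repeatedly combine the two least-probable nodes; the expected code length is the sum of the merged weights.
merge 1/10 + 3/25 → 11/50
merge 9/50 + 1/5 → 19/50
merge 1/5 + 1/5 → 2/5
merge 11/50 + 19/50 → 3/5
merge 2/5 + 3/5 → 1
L = 11/50 + 19/50 + 2/5 + 3/5 + 1 = 13/5 = 2.6 bits/symbol.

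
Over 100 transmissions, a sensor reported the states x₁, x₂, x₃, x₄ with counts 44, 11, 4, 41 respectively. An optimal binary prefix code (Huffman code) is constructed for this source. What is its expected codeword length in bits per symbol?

Probabilities are the counts divided by 100.
Repeatedly combine the two least-probable nodes; the expected code length is the sum of the merged weights.
merge 1/25 + 11/100 → 3/20
merge 3/20 + 41/100 → 14/25
merge 11/25 + 14/25 → 1
L = 3/20 + 14/25 + 1 = 171/100 = 1.71 bits/symbol.

1.71 bits/symbol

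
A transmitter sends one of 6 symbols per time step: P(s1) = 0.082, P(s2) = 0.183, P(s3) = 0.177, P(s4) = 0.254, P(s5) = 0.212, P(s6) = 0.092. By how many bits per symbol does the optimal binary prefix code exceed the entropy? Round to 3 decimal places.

0.045 bits

Entropy H = −Σ p log₂ p ≈ 2.4797 bits.
Huffman merges: 41/500+23/250→87/500; 87/500+177/1000→351/1000; 183/1000+53/250→79/200; 127/500+351/1000→121/200; 79/200+121/200→1. L = 101/40 ≈ 2.5250.
L − H = 2.5250 − 2.4797 = 0.045 bits.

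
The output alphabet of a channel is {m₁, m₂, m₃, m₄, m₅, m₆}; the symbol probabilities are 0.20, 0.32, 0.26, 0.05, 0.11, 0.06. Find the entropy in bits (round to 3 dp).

2.306 bits

H = −Σ pᵢ log₂ pᵢ.
−0.20·log₂(0.20) = 0.4644
−0.32·log₂(0.32) = 0.5260
−0.26·log₂(0.26) = 0.5053
−0.05·log₂(0.05) = 0.2161
−0.11·log₂(0.11) = 0.3503
−0.06·log₂(0.06) = 0.2435
Sum ≈ 2.3056 → 2.306 bits.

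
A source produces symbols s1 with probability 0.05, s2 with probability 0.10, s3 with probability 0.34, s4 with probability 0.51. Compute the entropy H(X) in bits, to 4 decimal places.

1.5729 bits

H = −Σ pᵢ log₂ pᵢ.
−0.05·log₂(0.05) = 0.2161
−0.10·log₂(0.10) = 0.3322
−0.34·log₂(0.34) = 0.5292
−0.51·log₂(0.51) = 0.4954
Sum ≈ 1.5729 → 1.5729 bits.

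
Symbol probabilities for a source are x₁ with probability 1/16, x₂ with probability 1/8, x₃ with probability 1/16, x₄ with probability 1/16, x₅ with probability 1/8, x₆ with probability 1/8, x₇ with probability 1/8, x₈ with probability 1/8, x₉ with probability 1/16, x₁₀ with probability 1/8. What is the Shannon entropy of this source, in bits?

Each probability is a power of 1/2, so log₂(1/p) is an integer.
H = Σ p·log₂(1/p) = 1/16·4 + 1/8·3 + 1/16·4 + 1/16·4 + 1/8·3 + 1/8·3 + 1/8·3 + 1/8·3 + 1/16·4 + 1/8·3 = 3.25 bits.

3.25 bits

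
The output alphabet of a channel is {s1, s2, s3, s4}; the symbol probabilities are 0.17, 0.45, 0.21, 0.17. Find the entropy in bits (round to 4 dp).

H = −Σ pᵢ log₂ pᵢ.
−0.17·log₂(0.17) = 0.4346
−0.45·log₂(0.45) = 0.5184
−0.21·log₂(0.21) = 0.4728
−0.17·log₂(0.17) = 0.4346
Sum ≈ 1.8604 → 1.8604 bits.

1.8604 bits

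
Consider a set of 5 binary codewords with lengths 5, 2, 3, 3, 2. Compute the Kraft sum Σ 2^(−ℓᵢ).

0.78125

With common denominator 2^5 = 32: Σ 2^(−ℓᵢ) = 1/32 + 8/32 + 4/32 + 4/32 + 8/32 = 25/32 = 0.78125.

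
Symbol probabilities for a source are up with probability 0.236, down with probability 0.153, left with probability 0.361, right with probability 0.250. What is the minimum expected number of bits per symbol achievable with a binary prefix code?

Repeatedly combine the two least-probable nodes; the expected code length is the sum of the merged weights.
merge 153/1000 + 59/250 → 389/1000
merge 1/4 + 361/1000 → 611/1000
merge 389/1000 + 611/1000 → 1
L = 389/1000 + 611/1000 + 1 = 2 bits/symbol.

2 bits/symbol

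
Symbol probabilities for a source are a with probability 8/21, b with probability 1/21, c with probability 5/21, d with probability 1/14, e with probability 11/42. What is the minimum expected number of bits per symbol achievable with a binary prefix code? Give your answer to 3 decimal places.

2.095 bits/symbol

Repeatedly combine the two least-probable nodes; the expected code length is the sum of the merged weights.
merge 1/21 + 1/14 → 5/42
merge 5/42 + 5/21 → 5/14
merge 11/42 + 5/14 → 13/21
merge 8/21 + 13/21 → 1
L = 5/42 + 5/14 + 13/21 + 1 = 44/21 ≈ 2.095 bits/symbol.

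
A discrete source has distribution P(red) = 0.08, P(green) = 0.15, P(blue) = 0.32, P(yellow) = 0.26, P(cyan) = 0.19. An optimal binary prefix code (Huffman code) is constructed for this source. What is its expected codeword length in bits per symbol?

Repeatedly combine the two least-probable nodes; the expected code length is the sum of the merged weights.
merge 2/25 + 3/20 → 23/100
merge 19/100 + 23/100 → 21/50
merge 13/50 + 8/25 → 29/50
merge 21/50 + 29/50 → 1
L = 23/100 + 21/50 + 29/50 + 1 = 223/100 = 2.23 bits/symbol.

2.23 bits/symbol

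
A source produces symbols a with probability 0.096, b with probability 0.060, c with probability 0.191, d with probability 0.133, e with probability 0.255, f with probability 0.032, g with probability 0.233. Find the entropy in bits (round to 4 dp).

2.5627 bits

H = −Σ pᵢ log₂ pᵢ.
−0.096·log₂(0.096) = 0.3246
−0.060·log₂(0.060) = 0.2435
−0.191·log₂(0.191) = 0.4562
−0.133·log₂(0.133) = 0.3871
−0.255·log₂(0.255) = 0.5027
−0.032·log₂(0.032) = 0.1589
−0.233·log₂(0.233) = 0.4897
Sum ≈ 2.5627 → 2.5627 bits.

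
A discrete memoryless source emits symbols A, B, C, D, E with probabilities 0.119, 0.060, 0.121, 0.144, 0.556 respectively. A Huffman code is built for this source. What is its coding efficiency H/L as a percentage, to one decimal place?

Entropy H = −Σ p log₂ p ≈ 1.8511 bits.
Huffman merges: 3/50+119/1000→179/1000; 121/1000+18/125→53/200; 179/1000+53/200→111/250; 111/250+139/250→1. L = 236/125 ≈ 1.8880.
Efficiency = H/L = 1.8511/1.8880 = 98.0%.

98.0%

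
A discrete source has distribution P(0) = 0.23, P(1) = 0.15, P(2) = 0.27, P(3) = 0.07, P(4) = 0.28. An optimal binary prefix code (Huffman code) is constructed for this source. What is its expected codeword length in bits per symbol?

2.22 bits/symbol

Repeatedly combine the two least-probable nodes; the expected code length is the sum of the merged weights.
merge 7/100 + 3/20 → 11/50
merge 11/50 + 23/100 → 9/20
merge 27/100 + 7/25 → 11/20
merge 9/20 + 11/20 → 1
L = 11/50 + 9/20 + 11/20 + 1 = 111/50 = 2.22 bits/symbol.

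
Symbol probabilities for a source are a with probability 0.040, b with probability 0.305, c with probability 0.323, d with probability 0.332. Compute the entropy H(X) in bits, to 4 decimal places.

H = −Σ pᵢ log₂ pᵢ.
−0.040·log₂(0.040) = 0.1858
−0.305·log₂(0.305) = 0.5225
−0.323·log₂(0.323) = 0.5266
−0.332·log₂(0.332) = 0.5281
Sum ≈ 1.7630 → 1.7630 bits.

1.7630 bits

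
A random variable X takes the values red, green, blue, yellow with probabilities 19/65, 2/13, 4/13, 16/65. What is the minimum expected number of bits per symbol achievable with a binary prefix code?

2 bits/symbol

Repeatedly combine the two least-probable nodes; the expected code length is the sum of the merged weights.
merge 2/13 + 16/65 → 2/5
merge 19/65 + 4/13 → 3/5
merge 2/5 + 3/5 → 1
L = 2/5 + 3/5 + 1 = 2 bits/symbol.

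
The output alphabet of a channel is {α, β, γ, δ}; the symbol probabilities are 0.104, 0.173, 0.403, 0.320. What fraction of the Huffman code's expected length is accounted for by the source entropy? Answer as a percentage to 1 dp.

97.8%

Entropy H = −Σ p log₂ p ≈ 1.8319 bits.
Huffman merges: 13/125+173/1000→277/1000; 277/1000+8/25→597/1000; 403/1000+597/1000→1. L = 937/500 ≈ 1.8740.
Efficiency = H/L = 1.8319/1.8740 = 97.8%.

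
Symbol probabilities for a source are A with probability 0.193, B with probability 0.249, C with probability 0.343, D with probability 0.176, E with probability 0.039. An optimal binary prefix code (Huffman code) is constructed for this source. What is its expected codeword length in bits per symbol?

Repeatedly combine the two least-probable nodes; the expected code length is the sum of the merged weights.
merge 39/1000 + 22/125 → 43/200
merge 193/1000 + 43/200 → 51/125
merge 249/1000 + 343/1000 → 74/125
merge 51/125 + 74/125 → 1
L = 43/200 + 51/125 + 74/125 + 1 = 443/200 = 2.215 bits/symbol.

2.215 bits/symbol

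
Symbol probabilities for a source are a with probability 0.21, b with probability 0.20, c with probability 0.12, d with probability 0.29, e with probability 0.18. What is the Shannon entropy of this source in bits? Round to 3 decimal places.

2.267 bits

H = −Σ pᵢ log₂ pᵢ.
−0.21·log₂(0.21) = 0.4728
−0.20·log₂(0.20) = 0.4644
−0.12·log₂(0.12) = 0.3671
−0.29·log₂(0.29) = 0.5179
−0.18·log₂(0.18) = 0.4453
Sum ≈ 2.2675 → 2.267 bits.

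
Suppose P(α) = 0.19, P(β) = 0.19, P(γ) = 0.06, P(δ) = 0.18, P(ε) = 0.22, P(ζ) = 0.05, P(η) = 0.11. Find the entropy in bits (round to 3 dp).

H = −Σ pᵢ log₂ pᵢ.
−0.19·log₂(0.19) = 0.4552
−0.19·log₂(0.19) = 0.4552
−0.06·log₂(0.06) = 0.2435
−0.18·log₂(0.18) = 0.4453
−0.22·log₂(0.22) = 0.4806
−0.05·log₂(0.05) = 0.2161
−0.11·log₂(0.11) = 0.3503
Sum ≈ 2.6463 → 2.646 bits.

2.646 bits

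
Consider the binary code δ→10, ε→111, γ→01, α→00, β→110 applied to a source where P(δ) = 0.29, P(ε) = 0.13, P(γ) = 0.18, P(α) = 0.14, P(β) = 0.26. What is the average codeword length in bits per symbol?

2.39 bits/symbol

L̄ = Σ pᵢ·ℓᵢ = 0.29·2 + 0.13·3 + 0.18·2 + 0.14·2 + 0.26·3 = 2.39 bits/symbol.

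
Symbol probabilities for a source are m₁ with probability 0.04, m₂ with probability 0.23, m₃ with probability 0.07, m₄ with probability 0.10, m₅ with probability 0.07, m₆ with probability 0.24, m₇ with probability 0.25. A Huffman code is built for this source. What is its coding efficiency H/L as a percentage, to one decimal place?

99.1%

Entropy H = −Σ p log₂ p ≈ 2.5369 bits.
Huffman merges: 1/25+7/100→11/100; 7/100+1/10→17/100; 11/100+17/100→7/25; 23/100+6/25→47/100; 1/4+7/25→53/100; 47/100+53/100→1. L = 64/25 ≈ 2.5600.
Efficiency = H/L = 2.5369/2.5600 = 99.1%.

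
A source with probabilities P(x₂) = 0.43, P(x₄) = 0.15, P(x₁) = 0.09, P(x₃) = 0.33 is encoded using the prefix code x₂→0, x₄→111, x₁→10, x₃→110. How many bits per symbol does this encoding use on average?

2.05 bits/symbol

L̄ = Σ pᵢ·ℓᵢ = 0.43·1 + 0.15·3 + 0.09·2 + 0.33·3 = 2.05 bits/symbol.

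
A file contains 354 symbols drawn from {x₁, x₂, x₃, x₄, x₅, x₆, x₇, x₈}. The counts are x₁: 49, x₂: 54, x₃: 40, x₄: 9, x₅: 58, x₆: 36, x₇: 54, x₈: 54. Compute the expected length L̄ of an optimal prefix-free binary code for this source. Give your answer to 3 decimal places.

Probabilities are the counts divided by 354.
Repeatedly combine the two least-probable nodes; the expected code length is the sum of the merged weights.
merge 3/118 + 6/59 → 15/118
merge 20/177 + 15/118 → 85/354
merge 49/354 + 9/59 → 103/354
merge 9/59 + 9/59 → 18/59
merge 29/177 + 85/354 → 143/354
merge 103/354 + 18/59 → 211/354
merge 143/354 + 211/354 → 1
L = 15/118 + 85/354 + 103/354 + 18/59 + 143/354 + 211/354 + 1 = 1049/354 ≈ 2.963 bits/symbol.

2.963 bits/symbol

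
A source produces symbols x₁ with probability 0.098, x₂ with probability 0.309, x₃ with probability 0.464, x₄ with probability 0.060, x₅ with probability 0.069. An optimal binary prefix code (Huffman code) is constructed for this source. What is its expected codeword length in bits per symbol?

Repeatedly combine the two least-probable nodes; the expected code length is the sum of the merged weights.
merge 3/50 + 69/1000 → 129/1000
merge 49/500 + 129/1000 → 227/1000
merge 227/1000 + 309/1000 → 67/125
merge 58/125 + 67/125 → 1
L = 129/1000 + 227/1000 + 67/125 + 1 = 473/250 = 1.892 bits/symbol.

1.892 bits/symbol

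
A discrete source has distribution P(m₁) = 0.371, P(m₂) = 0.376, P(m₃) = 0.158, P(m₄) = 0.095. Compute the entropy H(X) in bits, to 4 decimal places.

1.8045 bits

H = −Σ pᵢ log₂ pᵢ.
−0.371·log₂(0.371) = 0.5307
−0.376·log₂(0.376) = 0.5306
−0.158·log₂(0.158) = 0.4206
−0.095·log₂(0.095) = 0.3226
Sum ≈ 1.8045 → 1.8045 bits.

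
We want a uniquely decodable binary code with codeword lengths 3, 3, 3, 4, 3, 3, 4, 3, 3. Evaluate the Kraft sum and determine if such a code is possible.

With common denominator 2^4 = 16: Σ 2^(−ℓᵢ) = 2/16 + 2/16 + 2/16 + 1/16 + 2/16 + 2/16 + 1/16 + 2/16 + 2/16 = 16/16 = 1.
Kraft's inequality requires Σ ≤ 1; here Σ = 1 ≤ 1, so such a prefix code exists.

1; yes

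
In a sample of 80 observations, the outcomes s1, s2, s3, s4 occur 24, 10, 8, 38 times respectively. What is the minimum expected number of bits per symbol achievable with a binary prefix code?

1.75 bits/symbol

Probabilities are the counts divided by 80.
Repeatedly combine the two least-probable nodes; the expected code length is the sum of the merged weights.
merge 1/10 + 1/8 → 9/40
merge 9/40 + 3/10 → 21/40
merge 19/40 + 21/40 → 1
L = 9/40 + 21/40 + 1 = 7/4 = 1.75 bits/symbol.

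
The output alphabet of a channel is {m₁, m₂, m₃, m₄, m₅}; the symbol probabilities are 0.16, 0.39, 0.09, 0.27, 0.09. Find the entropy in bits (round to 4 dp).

2.0881 bits

H = −Σ pᵢ log₂ pᵢ.
−0.16·log₂(0.16) = 0.4230
−0.39·log₂(0.39) = 0.5298
−0.09·log₂(0.09) = 0.3127
−0.27·log₂(0.27) = 0.5100
−0.09·log₂(0.09) = 0.3127
Sum ≈ 2.0881 → 2.0881 bits.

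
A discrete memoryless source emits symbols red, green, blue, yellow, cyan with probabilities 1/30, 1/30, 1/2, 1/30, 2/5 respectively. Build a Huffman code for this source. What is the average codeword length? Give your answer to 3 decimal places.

Repeatedly combine the two least-probable nodes; the expected code length is the sum of the merged weights.
merge 1/30 + 1/30 → 1/15
merge 1/30 + 1/15 → 1/10
merge 1/10 + 2/5 → 1/2
merge 1/2 + 1/2 → 1
L = 1/15 + 1/10 + 1/2 + 1 = 5/3 ≈ 1.667 bits/symbol.

1.667 bits/symbol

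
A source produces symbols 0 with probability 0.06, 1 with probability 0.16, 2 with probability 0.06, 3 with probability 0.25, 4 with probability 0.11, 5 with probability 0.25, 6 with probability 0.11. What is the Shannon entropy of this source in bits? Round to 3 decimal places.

H = −Σ pᵢ log₂ pᵢ.
−0.06·log₂(0.06) = 0.2435
−0.16·log₂(0.16) = 0.4230
−0.06·log₂(0.06) = 0.2435
−0.25·log₂(0.25) = 0.5000
−0.11·log₂(0.11) = 0.3503
−0.25·log₂(0.25) = 0.5000
−0.11·log₂(0.11) = 0.3503
Sum ≈ 2.6107 → 2.611 bits.

2.611 bits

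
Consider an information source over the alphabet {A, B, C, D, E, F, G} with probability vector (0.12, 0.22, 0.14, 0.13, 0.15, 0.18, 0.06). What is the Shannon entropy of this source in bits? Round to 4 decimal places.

2.7268 bits

H = −Σ pᵢ log₂ pᵢ.
−0.12·log₂(0.12) = 0.3671
−0.22·log₂(0.22) = 0.4806
−0.14·log₂(0.14) = 0.3971
−0.13·log₂(0.13) = 0.3826
−0.15·log₂(0.15) = 0.4105
−0.18·log₂(0.18) = 0.4453
−0.06·log₂(0.06) = 0.2435
Sum ≈ 2.7268 → 2.7268 bits.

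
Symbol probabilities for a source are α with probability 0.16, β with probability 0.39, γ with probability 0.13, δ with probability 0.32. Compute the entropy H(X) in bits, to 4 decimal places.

H = −Σ pᵢ log₂ pᵢ.
−0.16·log₂(0.16) = 0.4230
−0.39·log₂(0.39) = 0.5298
−0.13·log₂(0.13) = 0.3826
−0.32·log₂(0.32) = 0.5260
Sum ≈ 1.8615 → 1.8615 bits.

1.8615 bits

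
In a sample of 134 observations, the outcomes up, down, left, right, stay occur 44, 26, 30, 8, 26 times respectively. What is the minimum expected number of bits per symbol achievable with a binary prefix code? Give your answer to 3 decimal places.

2.254 bits/symbol

Probabilities are the counts divided by 134.
Repeatedly combine the two least-probable nodes; the expected code length is the sum of the merged weights.
merge 4/67 + 13/67 → 17/67
merge 13/67 + 15/67 → 28/67
merge 17/67 + 22/67 → 39/67
merge 28/67 + 39/67 → 1
L = 17/67 + 28/67 + 39/67 + 1 = 151/67 ≈ 2.254 bits/symbol.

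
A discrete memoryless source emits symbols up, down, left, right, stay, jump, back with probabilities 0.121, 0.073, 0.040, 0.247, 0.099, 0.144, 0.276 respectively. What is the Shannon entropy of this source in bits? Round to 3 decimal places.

H = −Σ pᵢ log₂ pᵢ.
−0.121·log₂(0.121) = 0.3687
−0.073·log₂(0.073) = 0.2756
−0.040·log₂(0.040) = 0.1858
−0.247·log₂(0.247) = 0.4983
−0.099·log₂(0.099) = 0.3303
−0.144·log₂(0.144) = 0.4026
−0.276·log₂(0.276) = 0.5126
Sum ≈ 2.5739 → 2.574 bits.

2.574 bits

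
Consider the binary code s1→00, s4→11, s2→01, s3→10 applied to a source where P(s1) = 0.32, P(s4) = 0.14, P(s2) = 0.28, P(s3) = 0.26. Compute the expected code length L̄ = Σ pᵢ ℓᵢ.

L̄ = Σ pᵢ·ℓᵢ = 0.32·2 + 0.14·2 + 0.28·2 + 0.26·2 = 2 bits/symbol.

2 bits/symbol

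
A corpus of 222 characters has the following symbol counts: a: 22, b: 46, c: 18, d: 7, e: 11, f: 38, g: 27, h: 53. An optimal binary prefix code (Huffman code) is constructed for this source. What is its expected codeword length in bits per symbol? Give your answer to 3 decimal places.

Probabilities are the counts divided by 222.
Repeatedly combine the two least-probable nodes; the expected code length is the sum of the merged weights.
merge 7/222 + 11/222 → 3/37
merge 3/37 + 3/37 → 6/37
merge 11/111 + 9/74 → 49/222
merge 6/37 + 19/111 → 1/3
merge 23/111 + 49/222 → 95/222
merge 53/222 + 1/3 → 127/222
merge 95/222 + 127/222 → 1
L = 3/37 + 6/37 + 49/222 + 1/3 + 95/222 + 127/222 + 1 = 207/74 ≈ 2.797 bits/symbol.

2.797 bits/symbol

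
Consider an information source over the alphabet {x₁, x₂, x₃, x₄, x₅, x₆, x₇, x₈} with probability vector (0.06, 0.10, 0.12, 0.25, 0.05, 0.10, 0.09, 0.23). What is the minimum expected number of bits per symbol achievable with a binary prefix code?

2.82 bits/symbol

Repeatedly combine the two least-probable nodes; the expected code length is the sum of the merged weights.
merge 1/20 + 3/50 → 11/100
merge 9/100 + 1/10 → 19/100
merge 1/10 + 11/100 → 21/100
merge 3/25 + 19/100 → 31/100
merge 21/100 + 23/100 → 11/25
merge 1/4 + 31/100 → 14/25
merge 11/25 + 14/25 → 1
L = 11/100 + 19/100 + 21/100 + 31/100 + 11/25 + 14/25 + 1 = 141/50 = 2.82 bits/symbol.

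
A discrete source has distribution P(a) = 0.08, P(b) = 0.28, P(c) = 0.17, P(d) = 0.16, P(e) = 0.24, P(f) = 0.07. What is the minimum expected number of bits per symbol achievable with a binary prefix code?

2.46 bits/symbol

Repeatedly combine the two least-probable nodes; the expected code length is the sum of the merged weights.
merge 7/100 + 2/25 → 3/20
merge 3/20 + 4/25 → 31/100
merge 17/100 + 6/25 → 41/100
merge 7/25 + 31/100 → 59/100
merge 41/100 + 59/100 → 1
L = 3/20 + 31/100 + 41/100 + 59/100 + 1 = 123/50 = 2.46 bits/symbol.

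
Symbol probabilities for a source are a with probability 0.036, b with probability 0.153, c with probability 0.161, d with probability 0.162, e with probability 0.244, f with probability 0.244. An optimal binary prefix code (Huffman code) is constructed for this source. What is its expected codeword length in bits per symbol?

Repeatedly combine the two least-probable nodes; the expected code length is the sum of the merged weights.
merge 9/250 + 153/1000 → 189/1000
merge 161/1000 + 81/500 → 323/1000
merge 189/1000 + 61/250 → 433/1000
merge 61/250 + 323/1000 → 567/1000
merge 433/1000 + 567/1000 → 1
L = 189/1000 + 323/1000 + 433/1000 + 567/1000 + 1 = 314/125 = 2.512 bits/symbol.

2.512 bits/symbol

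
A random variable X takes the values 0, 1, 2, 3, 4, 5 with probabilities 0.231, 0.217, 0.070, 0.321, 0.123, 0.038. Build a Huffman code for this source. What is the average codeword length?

2.339 bits/symbol

Repeatedly combine the two least-probable nodes; the expected code length is the sum of the merged weights.
merge 19/500 + 7/100 → 27/250
merge 27/250 + 123/1000 → 231/1000
merge 217/1000 + 231/1000 → 56/125
merge 231/1000 + 321/1000 → 69/125
merge 56/125 + 69/125 → 1
L = 27/250 + 231/1000 + 56/125 + 69/125 + 1 = 2339/1000 = 2.339 bits/symbol.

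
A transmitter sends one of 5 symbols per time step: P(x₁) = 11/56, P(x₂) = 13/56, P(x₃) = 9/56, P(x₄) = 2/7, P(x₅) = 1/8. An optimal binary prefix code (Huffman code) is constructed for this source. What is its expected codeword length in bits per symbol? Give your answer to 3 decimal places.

2.286 bits/symbol

Repeatedly combine the two least-probable nodes; the expected code length is the sum of the merged weights.
merge 1/8 + 9/56 → 2/7
merge 11/56 + 13/56 → 3/7
merge 2/7 + 2/7 → 4/7
merge 3/7 + 4/7 → 1
L = 2/7 + 3/7 + 4/7 + 1 = 16/7 ≈ 2.286 bits/symbol.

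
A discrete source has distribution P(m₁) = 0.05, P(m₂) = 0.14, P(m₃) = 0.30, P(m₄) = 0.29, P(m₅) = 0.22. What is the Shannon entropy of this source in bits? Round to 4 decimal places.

2.1328 bits

H = −Σ pᵢ log₂ pᵢ.
−0.05·log₂(0.05) = 0.2161
−0.14·log₂(0.14) = 0.3971
−0.30·log₂(0.30) = 0.5211
−0.29·log₂(0.29) = 0.5179
−0.22·log₂(0.22) = 0.4806
Sum ≈ 2.1328 → 2.1328 bits.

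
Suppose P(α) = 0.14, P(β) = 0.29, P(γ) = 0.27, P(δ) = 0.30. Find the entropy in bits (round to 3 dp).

1.946 bits

H = −Σ pᵢ log₂ pᵢ.
−0.14·log₂(0.14) = 0.3971
−0.29·log₂(0.29) = 0.5179
−0.27·log₂(0.27) = 0.5100
−0.30·log₂(0.30) = 0.5211
Sum ≈ 1.9461 → 1.946 bits.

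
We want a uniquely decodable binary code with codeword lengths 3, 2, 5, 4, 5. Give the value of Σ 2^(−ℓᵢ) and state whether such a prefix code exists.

0.5; yes

With common denominator 2^5 = 32: Σ 2^(−ℓᵢ) = 4/32 + 8/32 + 1/32 + 2/32 + 1/32 = 16/32 = 0.5.
Kraft's inequality requires Σ ≤ 1; here Σ = 0.5 ≤ 1, so such a prefix code exists.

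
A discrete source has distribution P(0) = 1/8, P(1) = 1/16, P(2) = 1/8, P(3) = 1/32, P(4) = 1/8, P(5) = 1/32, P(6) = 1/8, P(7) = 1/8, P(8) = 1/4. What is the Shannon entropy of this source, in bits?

2.9375 bits

Each probability is a power of 1/2, so log₂(1/p) is an integer.
H = Σ p·log₂(1/p) = 1/8·3 + 1/16·4 + 1/8·3 + 1/32·5 + 1/8·3 + 1/32·5 + 1/8·3 + 1/8·3 + 1/4·2 = 2.9375 bits.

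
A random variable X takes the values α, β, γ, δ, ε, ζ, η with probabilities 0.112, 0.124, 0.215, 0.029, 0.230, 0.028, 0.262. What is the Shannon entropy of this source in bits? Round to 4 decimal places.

2.4905 bits

H = −Σ pᵢ log₂ pᵢ.
−0.112·log₂(0.112) = 0.3537
−0.124·log₂(0.124) = 0.3734
−0.215·log₂(0.215) = 0.4768
−0.029·log₂(0.029) = 0.1481
−0.230·log₂(0.230) = 0.4877
−0.028·log₂(0.028) = 0.1444
−0.262·log₂(0.262) = 0.5063
Sum ≈ 2.4905 → 2.4905 bits.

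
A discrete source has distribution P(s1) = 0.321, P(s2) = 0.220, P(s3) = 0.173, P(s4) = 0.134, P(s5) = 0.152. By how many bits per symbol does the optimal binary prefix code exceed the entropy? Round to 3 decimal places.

0.040 bits

Entropy H = −Σ p log₂ p ≈ 2.2464 bits.
Huffman merges: 67/500+19/125→143/500; 173/1000+11/50→393/1000; 143/500+321/1000→607/1000; 393/1000+607/1000→1. L = 1143/500 ≈ 2.2860.
L − H = 2.2860 − 2.2464 = 0.040 bits.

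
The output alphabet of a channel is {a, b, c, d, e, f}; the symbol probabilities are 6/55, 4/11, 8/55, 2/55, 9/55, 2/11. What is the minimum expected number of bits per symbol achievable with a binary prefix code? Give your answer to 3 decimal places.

Repeatedly combine the two least-probable nodes; the expected code length is the sum of the merged weights.
merge 2/55 + 6/55 → 8/55
merge 8/55 + 8/55 → 16/55
merge 9/55 + 2/11 → 19/55
merge 16/55 + 19/55 → 7/11
merge 4/11 + 7/11 → 1
L = 8/55 + 16/55 + 19/55 + 7/11 + 1 = 133/55 ≈ 2.418 bits/symbol.

2.418 bits/symbol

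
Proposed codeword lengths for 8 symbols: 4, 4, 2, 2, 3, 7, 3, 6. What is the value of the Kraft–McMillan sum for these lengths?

0.8984375

With common denominator 2^7 = 128: Σ 2^(−ℓᵢ) = 8/128 + 8/128 + 32/128 + 32/128 + 16/128 + 1/128 + 16/128 + 2/128 = 115/128 = 0.8984375.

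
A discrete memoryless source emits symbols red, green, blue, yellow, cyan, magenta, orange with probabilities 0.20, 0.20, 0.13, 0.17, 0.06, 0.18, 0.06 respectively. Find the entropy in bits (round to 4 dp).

2.6784 bits

H = −Σ pᵢ log₂ pᵢ.
−0.20·log₂(0.20) = 0.4644
−0.20·log₂(0.20) = 0.4644
−0.13·log₂(0.13) = 0.3826
−0.17·log₂(0.17) = 0.4346
−0.06·log₂(0.06) = 0.2435
−0.18·log₂(0.18) = 0.4453
−0.06·log₂(0.06) = 0.2435
Sum ≈ 2.6784 → 2.6784 bits.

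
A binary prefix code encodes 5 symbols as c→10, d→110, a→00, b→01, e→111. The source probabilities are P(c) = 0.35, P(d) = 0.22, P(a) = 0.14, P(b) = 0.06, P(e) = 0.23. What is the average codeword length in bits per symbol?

2.45 bits/symbol

L̄ = Σ pᵢ·ℓᵢ = 0.35·2 + 0.22·3 + 0.14·2 + 0.06·2 + 0.23·3 = 2.45 bits/symbol.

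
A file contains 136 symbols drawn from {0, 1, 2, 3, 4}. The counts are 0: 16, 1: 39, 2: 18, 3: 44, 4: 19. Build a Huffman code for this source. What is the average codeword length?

Probabilities are the counts divided by 136.
Repeatedly combine the two least-probable nodes; the expected code length is the sum of the merged weights.
merge 2/17 + 9/68 → 1/4
merge 19/136 + 1/4 → 53/136
merge 39/136 + 11/34 → 83/136
merge 53/136 + 83/136 → 1
L = 1/4 + 53/136 + 83/136 + 1 = 9/4 = 2.25 bits/symbol.

2.25 bits/symbol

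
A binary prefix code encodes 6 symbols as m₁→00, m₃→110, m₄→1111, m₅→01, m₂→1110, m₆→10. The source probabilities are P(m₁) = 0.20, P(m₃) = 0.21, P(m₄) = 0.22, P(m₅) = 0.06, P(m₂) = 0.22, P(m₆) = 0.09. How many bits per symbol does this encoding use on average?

3.09 bits/symbol

L̄ = Σ pᵢ·ℓᵢ = 0.20·2 + 0.21·3 + 0.22·4 + 0.06·2 + 0.22·4 + 0.09·2 = 3.09 bits/symbol.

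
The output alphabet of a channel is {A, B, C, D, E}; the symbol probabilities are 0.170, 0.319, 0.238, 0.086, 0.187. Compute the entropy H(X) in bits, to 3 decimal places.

H = −Σ pᵢ log₂ pᵢ.
−0.170·log₂(0.170) = 0.4346
−0.319·log₂(0.319) = 0.5258
−0.238·log₂(0.238) = 0.4929
−0.086·log₂(0.086) = 0.3044
−0.187·log₂(0.187) = 0.4523
Sum ≈ 2.2100 → 2.210 bits.

2.210 bits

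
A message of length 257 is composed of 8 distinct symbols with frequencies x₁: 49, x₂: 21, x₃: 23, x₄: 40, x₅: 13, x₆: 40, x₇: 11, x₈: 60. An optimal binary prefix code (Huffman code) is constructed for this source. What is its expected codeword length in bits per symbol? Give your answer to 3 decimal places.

Probabilities are the counts divided by 257.
Repeatedly combine the two least-probable nodes; the expected code length is the sum of the merged weights.
merge 11/257 + 13/257 → 24/257
merge 21/257 + 23/257 → 44/257
merge 24/257 + 40/257 → 64/257
merge 40/257 + 44/257 → 84/257
merge 49/257 + 60/257 → 109/257
merge 64/257 + 84/257 → 148/257
merge 109/257 + 148/257 → 1
L = 24/257 + 44/257 + 64/257 + 84/257 + 109/257 + 148/257 + 1 = 730/257 ≈ 2.840 bits/symbol.

2.840 bits/symbol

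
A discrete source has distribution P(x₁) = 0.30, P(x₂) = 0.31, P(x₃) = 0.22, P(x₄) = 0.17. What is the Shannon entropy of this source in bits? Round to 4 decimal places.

1.9600 bits

H = −Σ pᵢ log₂ pᵢ.
−0.30·log₂(0.30) = 0.5211
−0.31·log₂(0.31) = 0.5238
−0.22·log₂(0.22) = 0.4806
−0.17·log₂(0.17) = 0.4346
Sum ≈ 1.9600 → 1.9600 bits.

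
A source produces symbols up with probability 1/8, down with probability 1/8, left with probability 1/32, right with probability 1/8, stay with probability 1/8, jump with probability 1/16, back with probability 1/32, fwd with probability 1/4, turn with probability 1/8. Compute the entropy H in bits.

Each probability is a power of 1/2, so log₂(1/p) is an integer.
H = Σ p·log₂(1/p) = 1/8·3 + 1/8·3 + 1/32·5 + 1/8·3 + 1/8·3 + 1/16·4 + 1/32·5 + 1/4·2 + 1/8·3 = 2.9375 bits.

2.9375 bits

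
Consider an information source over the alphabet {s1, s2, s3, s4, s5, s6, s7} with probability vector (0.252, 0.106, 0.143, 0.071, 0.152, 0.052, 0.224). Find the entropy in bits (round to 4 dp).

2.6349 bits

H = −Σ pᵢ log₂ pᵢ.
−0.252·log₂(0.252) = 0.5011
−0.106·log₂(0.106) = 0.3432
−0.143·log₂(0.143) = 0.4012
−0.071·log₂(0.071) = 0.2709
−0.152·log₂(0.152) = 0.4131
−0.052·log₂(0.052) = 0.2218
−0.224·log₂(0.224) = 0.4835
Sum ≈ 2.6349 → 2.6349 bits.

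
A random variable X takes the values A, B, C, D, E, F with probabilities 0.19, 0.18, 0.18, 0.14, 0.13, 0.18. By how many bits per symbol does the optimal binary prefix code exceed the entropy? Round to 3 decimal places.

0.059 bits

Entropy H = −Σ p log₂ p ≈ 2.5709 bits.
Huffman merges: 13/100+7/50→27/100; 9/50+9/50→9/25; 9/50+19/100→37/100; 27/100+9/25→63/100; 37/100+63/100→1. L = 263/100 ≈ 2.6300.
L − H = 2.6300 − 2.5709 = 0.059 bits.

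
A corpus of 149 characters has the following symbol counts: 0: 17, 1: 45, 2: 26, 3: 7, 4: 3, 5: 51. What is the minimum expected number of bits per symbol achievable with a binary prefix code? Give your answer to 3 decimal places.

Probabilities are the counts divided by 149.
Repeatedly combine the two least-probable nodes; the expected code length is the sum of the merged weights.
merge 3/149 + 7/149 → 10/149
merge 10/149 + 17/149 → 27/149
merge 26/149 + 27/149 → 53/149
merge 45/149 + 51/149 → 96/149
merge 53/149 + 96/149 → 1
L = 10/149 + 27/149 + 53/149 + 96/149 + 1 = 335/149 ≈ 2.248 bits/symbol.

2.248 bits/symbol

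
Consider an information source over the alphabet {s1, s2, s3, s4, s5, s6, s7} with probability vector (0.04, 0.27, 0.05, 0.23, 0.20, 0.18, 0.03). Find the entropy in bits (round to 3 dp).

2.461 bits

H = −Σ pᵢ log₂ pᵢ.
−0.04·log₂(0.04) = 0.1858
−0.27·log₂(0.27) = 0.5100
−0.05·log₂(0.05) = 0.2161
−0.23·log₂(0.23) = 0.4877
−0.20·log₂(0.20) = 0.4644
−0.18·log₂(0.18) = 0.4453
−0.03·log₂(0.03) = 0.1518
Sum ≈ 2.4610 → 2.461 bits.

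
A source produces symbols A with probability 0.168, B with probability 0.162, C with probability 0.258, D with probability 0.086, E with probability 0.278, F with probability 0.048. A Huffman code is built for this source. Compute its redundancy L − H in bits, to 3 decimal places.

0.040 bits

Entropy H = −Σ p log₂ p ≈ 2.3901 bits.
Huffman merges: 6/125+43/500→67/500; 67/500+81/500→37/125; 21/125+129/500→213/500; 139/500+37/125→287/500; 213/500+287/500→1. L = 243/100 ≈ 2.4300.
L − H = 2.4300 − 2.3901 = 0.040 bits.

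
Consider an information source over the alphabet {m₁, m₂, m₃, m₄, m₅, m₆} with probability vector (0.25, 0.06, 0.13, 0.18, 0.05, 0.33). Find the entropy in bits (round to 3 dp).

H = −Σ pᵢ log₂ pᵢ.
−0.25·log₂(0.25) = 0.5000
−0.06·log₂(0.06) = 0.2435
−0.13·log₂(0.13) = 0.3826
−0.18·log₂(0.18) = 0.4453
−0.05·log₂(0.05) = 0.2161
−0.33·log₂(0.33) = 0.5278
Sum ≈ 2.3154 → 2.315 bits.

2.315 bits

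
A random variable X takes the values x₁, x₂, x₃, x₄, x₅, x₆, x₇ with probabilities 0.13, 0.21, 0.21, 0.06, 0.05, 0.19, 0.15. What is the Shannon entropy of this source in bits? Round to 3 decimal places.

H = −Σ pᵢ log₂ pᵢ.
−0.13·log₂(0.13) = 0.3826
−0.21·log₂(0.21) = 0.4728
−0.21·log₂(0.21) = 0.4728
−0.06·log₂(0.06) = 0.2435
−0.05·log₂(0.05) = 0.2161
−0.19·log₂(0.19) = 0.4552
−0.15·log₂(0.15) = 0.4105
Sum ≈ 2.6537 → 2.654 bits.

2.654 bits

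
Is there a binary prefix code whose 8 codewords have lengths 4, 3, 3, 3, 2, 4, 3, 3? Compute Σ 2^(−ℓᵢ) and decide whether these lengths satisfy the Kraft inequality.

1; yes

With common denominator 2^4 = 16: Σ 2^(−ℓᵢ) = 1/16 + 2/16 + 2/16 + 2/16 + 4/16 + 1/16 + 2/16 + 2/16 = 16/16 = 1.
Kraft's inequality requires Σ ≤ 1; here Σ = 1 ≤ 1, so such a prefix code exists.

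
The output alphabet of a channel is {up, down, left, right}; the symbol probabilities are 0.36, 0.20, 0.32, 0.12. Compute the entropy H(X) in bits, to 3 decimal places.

H = −Σ pᵢ log₂ pᵢ.
−0.36·log₂(0.36) = 0.5306
−0.20·log₂(0.20) = 0.4644
−0.32·log₂(0.32) = 0.5260
−0.12·log₂(0.12) = 0.3671
Sum ≈ 1.8881 → 1.888 bits.

1.888 bits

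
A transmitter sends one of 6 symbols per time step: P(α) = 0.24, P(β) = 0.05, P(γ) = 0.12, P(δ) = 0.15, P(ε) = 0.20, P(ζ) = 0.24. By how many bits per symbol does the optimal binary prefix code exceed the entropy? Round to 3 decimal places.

0.044 bits

Entropy H = −Σ p log₂ p ≈ 2.4464 bits.
Huffman merges: 1/20+3/25→17/100; 3/20+17/100→8/25; 1/5+6/25→11/25; 6/25+8/25→14/25; 11/25+14/25→1. L = 249/100 ≈ 2.4900.
L − H = 2.4900 − 2.4464 = 0.044 bits.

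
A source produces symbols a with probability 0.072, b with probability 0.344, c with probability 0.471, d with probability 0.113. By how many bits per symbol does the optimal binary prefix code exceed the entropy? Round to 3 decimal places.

0.044 bits

Entropy H = −Σ p log₂ p ≈ 1.6700 bits.
Huffman merges: 9/125+113/1000→37/200; 37/200+43/125→529/1000; 471/1000+529/1000→1. L = 857/500 ≈ 1.7140.
L − H = 1.7140 − 1.6700 = 0.044 bits.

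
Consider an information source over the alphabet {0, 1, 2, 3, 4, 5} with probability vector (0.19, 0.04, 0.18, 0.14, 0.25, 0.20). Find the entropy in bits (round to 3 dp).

2.448 bits

H = −Σ pᵢ log₂ pᵢ.
−0.19·log₂(0.19) = 0.4552
−0.04·log₂(0.04) = 0.1858
−0.18·log₂(0.18) = 0.4453
−0.14·log₂(0.14) = 0.3971
−0.25·log₂(0.25) = 0.5000
−0.20·log₂(0.20) = 0.4644
Sum ≈ 2.4478 → 2.448 bits.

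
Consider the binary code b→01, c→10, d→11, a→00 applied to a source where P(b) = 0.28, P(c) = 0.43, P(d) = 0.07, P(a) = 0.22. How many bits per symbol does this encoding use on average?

2 bits/symbol

L̄ = Σ pᵢ·ℓᵢ = 0.28·2 + 0.43·2 + 0.07·2 + 0.22·2 = 2 bits/symbol.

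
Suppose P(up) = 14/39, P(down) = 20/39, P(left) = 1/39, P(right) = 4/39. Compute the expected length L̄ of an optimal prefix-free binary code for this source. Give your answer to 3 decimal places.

Repeatedly combine the two least-probable nodes; the expected code length is the sum of the merged weights.
merge 1/39 + 4/39 → 5/39
merge 5/39 + 14/39 → 19/39
merge 19/39 + 20/39 → 1
L = 5/39 + 19/39 + 1 = 21/13 ≈ 1.615 bits/symbol.

1.615 bits/symbol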